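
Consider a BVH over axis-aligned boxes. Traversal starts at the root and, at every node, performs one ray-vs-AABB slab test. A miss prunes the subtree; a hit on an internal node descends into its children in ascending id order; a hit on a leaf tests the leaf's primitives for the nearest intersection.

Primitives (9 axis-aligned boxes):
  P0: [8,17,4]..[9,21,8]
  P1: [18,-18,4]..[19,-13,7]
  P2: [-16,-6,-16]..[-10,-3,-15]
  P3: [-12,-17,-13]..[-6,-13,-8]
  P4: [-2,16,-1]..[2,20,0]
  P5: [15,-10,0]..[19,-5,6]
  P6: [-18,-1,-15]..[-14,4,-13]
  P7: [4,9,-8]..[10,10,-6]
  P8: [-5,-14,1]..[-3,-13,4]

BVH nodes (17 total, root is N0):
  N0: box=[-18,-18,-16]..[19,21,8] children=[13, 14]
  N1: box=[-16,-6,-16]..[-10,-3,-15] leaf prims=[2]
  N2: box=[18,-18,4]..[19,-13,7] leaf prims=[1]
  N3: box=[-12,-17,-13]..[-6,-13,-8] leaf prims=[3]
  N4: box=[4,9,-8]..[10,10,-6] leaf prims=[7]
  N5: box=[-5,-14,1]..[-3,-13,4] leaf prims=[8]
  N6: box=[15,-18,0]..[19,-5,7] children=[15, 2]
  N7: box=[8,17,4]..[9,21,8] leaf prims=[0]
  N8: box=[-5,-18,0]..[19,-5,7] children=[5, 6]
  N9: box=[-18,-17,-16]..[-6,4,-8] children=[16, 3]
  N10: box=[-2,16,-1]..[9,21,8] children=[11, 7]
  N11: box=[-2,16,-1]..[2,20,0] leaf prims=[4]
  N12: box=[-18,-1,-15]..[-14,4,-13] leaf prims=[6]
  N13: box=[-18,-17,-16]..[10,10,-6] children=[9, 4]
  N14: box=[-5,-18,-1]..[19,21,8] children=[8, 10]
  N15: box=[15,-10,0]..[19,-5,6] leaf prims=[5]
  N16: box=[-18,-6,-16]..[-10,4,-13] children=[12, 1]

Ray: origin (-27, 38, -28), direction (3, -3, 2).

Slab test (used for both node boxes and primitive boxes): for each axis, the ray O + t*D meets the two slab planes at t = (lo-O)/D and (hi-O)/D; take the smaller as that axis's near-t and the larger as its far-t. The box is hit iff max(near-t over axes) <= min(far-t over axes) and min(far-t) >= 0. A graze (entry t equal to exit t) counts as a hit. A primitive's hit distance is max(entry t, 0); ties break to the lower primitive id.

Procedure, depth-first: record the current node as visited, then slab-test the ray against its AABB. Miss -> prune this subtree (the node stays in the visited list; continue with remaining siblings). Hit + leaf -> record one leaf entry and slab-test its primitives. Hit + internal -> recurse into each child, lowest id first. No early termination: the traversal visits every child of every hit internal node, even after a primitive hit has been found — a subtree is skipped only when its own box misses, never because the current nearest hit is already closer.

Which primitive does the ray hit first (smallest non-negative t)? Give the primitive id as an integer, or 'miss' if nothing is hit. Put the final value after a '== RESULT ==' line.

Trace the traversal:
N0 x:[3,46/3] y:[17/3,56/3] z:[6,18] -> hit [6,46/3], descend [13, 14]
  N13 x:[3,37/3] y:[28/3,55/3] z:[6,11] -> hit [28/3,11], descend [4, 9]
    N4 x:[31/3,37/3] y:[28/3,29/3] z:[10,11] -> miss, prune
    N9 x:[3,7] y:[34/3,55/3] z:[6,10] -> miss, prune
  N14 x:[22/3,46/3] y:[17/3,56/3] z:[27/2,18] -> hit [27/2,46/3], descend [8, 10]
    N8 x:[22/3,46/3] y:[43/3,56/3] z:[14,35/2] -> hit [43/3,46/3], descend [5, 6]
      N5 x:[22/3,8] y:[17,52/3] z:[29/2,16] -> miss, prune
      N6 x:[14,46/3] y:[43/3,56/3] z:[14,35/2] -> hit [43/3,46/3], descend [2, 15]
        N2 x:[15,46/3] y:[17,56/3] z:[16,35/2] -> miss, prune
        N15 x:[14,46/3] y:[43/3,16] z:[14,17] -> hit [43/3,46/3] leaf, test {P5@t=43/3}
    N10 x:[25/3,12] y:[17/3,22/3] z:[27/2,18] -> miss, prune

Summary -> nodes [0, 13, 4, 9, 14, 8, 5, 6, 2, 15, 10]; box-tests=11; leaf-entries=1; first=P5

== RESULT ==
5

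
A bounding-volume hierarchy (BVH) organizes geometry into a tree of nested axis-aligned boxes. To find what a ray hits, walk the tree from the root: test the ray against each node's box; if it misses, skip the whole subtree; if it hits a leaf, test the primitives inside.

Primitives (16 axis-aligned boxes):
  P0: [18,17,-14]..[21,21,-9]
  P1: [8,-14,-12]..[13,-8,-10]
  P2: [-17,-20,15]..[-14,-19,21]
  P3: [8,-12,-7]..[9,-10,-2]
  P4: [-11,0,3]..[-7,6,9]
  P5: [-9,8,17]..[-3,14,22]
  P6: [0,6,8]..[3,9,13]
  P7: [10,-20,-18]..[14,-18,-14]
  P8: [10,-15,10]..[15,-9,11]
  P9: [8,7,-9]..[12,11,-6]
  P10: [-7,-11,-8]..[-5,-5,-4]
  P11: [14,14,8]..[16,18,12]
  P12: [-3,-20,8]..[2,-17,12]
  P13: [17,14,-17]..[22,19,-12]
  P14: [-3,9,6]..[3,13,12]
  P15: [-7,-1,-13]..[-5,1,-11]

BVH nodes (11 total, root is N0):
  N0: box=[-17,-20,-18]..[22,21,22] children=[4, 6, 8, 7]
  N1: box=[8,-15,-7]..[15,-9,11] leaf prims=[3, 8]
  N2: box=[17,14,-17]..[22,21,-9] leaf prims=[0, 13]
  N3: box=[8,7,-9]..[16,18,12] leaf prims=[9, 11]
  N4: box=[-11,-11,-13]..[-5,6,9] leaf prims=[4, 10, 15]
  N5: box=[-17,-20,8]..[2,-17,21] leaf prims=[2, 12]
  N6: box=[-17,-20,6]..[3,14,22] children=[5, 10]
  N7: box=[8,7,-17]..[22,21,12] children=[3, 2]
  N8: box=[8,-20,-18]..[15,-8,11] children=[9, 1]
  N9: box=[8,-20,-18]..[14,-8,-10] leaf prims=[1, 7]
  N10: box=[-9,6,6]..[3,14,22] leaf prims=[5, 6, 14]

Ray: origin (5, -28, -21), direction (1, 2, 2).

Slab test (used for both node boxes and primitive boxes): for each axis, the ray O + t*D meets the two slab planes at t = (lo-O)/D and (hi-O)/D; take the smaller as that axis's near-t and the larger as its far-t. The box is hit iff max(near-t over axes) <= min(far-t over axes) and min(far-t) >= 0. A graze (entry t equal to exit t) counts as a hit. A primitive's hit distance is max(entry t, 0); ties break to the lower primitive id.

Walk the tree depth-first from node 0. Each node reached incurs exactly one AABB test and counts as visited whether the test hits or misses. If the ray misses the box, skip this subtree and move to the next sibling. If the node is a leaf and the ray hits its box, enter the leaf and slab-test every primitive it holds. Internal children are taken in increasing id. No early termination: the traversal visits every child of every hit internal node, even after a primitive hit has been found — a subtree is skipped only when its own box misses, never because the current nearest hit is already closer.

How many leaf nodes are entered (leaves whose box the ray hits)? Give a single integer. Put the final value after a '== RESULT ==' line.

Trace the traversal:
N0 x:[-22,17] y:[4,49/2] z:[3/2,43/2] -> hit [4,17], descend [4, 6, 7, 8]
  N4 x:[-16,-10] y:[17/2,17] z:[4,15] -> miss, prune
  N6 x:[-22,-2] y:[4,21] z:[27/2,43/2] -> miss, prune
  N7 x:[3,17] y:[35/2,49/2] z:[2,33/2] -> miss, prune
  N8 x:[3,10] y:[4,10] z:[3/2,16] -> hit [4,10], descend [1, 9]
    N1 x:[3,10] y:[13/2,19/2] z:[7,16] -> hit [7,19/2] leaf, test {P3(miss), P8(miss)}
    N9 x:[3,9] y:[4,10] z:[3/2,11/2] -> hit [4,11/2] leaf, test {P1(miss), P7(miss)}

7 AABB tests over nodes [0, 4, 6, 7, 8, 1, 9]; 2 leaves entered; closest miss.

== RESULT ==
2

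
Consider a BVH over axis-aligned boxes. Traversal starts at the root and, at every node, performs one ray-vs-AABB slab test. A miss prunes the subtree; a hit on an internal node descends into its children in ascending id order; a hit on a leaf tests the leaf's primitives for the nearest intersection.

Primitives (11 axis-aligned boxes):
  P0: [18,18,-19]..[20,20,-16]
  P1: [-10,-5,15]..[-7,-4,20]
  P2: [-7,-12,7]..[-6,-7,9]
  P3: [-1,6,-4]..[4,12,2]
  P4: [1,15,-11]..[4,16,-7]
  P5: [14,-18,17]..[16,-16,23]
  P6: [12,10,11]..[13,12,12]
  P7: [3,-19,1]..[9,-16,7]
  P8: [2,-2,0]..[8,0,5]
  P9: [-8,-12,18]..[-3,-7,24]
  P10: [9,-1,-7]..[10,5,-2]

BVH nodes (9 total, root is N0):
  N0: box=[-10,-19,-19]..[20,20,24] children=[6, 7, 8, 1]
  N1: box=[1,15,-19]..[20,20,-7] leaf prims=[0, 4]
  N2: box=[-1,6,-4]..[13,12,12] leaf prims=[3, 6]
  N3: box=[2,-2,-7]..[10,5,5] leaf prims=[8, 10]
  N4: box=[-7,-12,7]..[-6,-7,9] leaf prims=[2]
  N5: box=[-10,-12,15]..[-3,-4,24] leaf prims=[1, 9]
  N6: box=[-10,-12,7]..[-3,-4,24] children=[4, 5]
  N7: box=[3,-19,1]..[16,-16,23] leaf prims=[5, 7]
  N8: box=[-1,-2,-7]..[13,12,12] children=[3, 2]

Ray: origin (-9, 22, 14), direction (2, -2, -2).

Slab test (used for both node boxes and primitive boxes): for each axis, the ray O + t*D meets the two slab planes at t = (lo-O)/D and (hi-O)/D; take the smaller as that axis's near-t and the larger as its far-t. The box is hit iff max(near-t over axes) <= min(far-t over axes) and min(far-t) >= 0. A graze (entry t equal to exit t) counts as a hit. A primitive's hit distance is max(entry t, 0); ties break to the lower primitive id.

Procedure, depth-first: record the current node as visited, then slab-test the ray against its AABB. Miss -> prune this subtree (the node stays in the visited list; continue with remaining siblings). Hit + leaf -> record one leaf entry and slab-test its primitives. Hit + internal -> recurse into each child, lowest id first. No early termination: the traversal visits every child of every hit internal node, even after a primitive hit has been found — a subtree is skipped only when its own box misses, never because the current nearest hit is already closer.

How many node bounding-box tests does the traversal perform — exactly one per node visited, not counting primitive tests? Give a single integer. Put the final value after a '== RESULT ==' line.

Trace the traversal:
N0 x:[-1/2,29/2] y:[1,41/2] z:[-5,33/2] -> hit [1,29/2], descend [1, 6, 7, 8]
  N1 x:[5,29/2] y:[1,7/2] z:[21/2,33/2] -> miss, prune
  N6 x:[-1/2,3] y:[13,17] z:[-5,7/2] -> miss, prune
  N7 x:[6,25/2] y:[19,41/2] z:[-9/2,13/2] -> miss, prune
  N8 x:[4,11] y:[5,12] z:[1,21/2] -> hit [5,21/2], descend [2, 3]
    N2 x:[4,11] y:[5,8] z:[1,9] -> hit [5,8] leaf, test {P3@t=6, P6(miss)}
    N3 x:[11/2,19/2] y:[17/2,12] z:[9/2,21/2] -> hit [17/2,19/2] leaf, test {P8(miss), P10@t=9}

7 AABB tests over nodes [0, 1, 6, 7, 8, 2, 3]; 2 leaves entered; closest P3.

== RESULT ==
7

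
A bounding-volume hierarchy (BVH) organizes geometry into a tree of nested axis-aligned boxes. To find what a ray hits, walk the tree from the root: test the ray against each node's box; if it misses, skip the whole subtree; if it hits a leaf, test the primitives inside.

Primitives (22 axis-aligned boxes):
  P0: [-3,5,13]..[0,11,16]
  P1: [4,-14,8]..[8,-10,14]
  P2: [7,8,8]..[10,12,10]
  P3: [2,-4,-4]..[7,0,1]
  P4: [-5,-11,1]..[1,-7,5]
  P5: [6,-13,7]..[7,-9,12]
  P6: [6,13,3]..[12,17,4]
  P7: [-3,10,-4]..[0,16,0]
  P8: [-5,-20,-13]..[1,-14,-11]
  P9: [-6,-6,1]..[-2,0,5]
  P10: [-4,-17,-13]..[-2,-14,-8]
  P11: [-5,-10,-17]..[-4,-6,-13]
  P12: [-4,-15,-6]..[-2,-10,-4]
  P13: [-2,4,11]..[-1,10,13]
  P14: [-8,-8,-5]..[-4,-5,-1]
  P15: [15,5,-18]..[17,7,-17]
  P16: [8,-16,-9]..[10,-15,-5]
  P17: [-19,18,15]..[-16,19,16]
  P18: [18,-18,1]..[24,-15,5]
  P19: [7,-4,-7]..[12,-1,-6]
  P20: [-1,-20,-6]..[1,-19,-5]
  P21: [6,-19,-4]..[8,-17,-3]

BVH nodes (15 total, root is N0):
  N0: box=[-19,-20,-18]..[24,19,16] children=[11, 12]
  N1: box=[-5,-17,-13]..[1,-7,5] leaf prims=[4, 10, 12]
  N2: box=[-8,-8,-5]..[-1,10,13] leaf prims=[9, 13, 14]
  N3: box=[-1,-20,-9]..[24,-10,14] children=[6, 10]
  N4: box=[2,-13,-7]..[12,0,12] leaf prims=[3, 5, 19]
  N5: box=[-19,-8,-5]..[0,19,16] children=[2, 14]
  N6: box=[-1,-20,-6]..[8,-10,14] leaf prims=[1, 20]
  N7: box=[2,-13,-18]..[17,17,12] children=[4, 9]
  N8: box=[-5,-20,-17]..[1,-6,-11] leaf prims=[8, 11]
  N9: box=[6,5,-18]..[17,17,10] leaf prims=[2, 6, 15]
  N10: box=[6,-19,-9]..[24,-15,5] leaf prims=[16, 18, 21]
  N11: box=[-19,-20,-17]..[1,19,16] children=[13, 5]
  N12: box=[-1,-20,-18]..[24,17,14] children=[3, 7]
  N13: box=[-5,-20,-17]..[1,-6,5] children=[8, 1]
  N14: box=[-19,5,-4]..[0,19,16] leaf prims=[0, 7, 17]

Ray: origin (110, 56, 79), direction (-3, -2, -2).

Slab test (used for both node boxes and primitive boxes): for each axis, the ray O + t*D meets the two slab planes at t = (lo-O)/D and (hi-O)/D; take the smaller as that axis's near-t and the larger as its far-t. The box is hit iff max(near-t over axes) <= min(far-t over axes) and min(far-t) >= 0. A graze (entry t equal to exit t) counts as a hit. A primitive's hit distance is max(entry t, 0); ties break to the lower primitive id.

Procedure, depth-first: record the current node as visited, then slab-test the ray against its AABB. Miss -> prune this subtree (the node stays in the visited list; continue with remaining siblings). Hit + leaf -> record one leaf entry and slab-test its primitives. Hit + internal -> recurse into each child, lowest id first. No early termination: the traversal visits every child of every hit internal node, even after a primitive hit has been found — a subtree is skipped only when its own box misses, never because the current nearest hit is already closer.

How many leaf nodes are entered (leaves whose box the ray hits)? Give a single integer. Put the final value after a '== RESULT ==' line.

Trace the traversal:
N0 x:[86/3,43] y:[37/2,38] z:[63/2,97/2] -> hit [63/2,38], descend [11, 12]
  N11 x:[109/3,43] y:[37/2,38] z:[63/2,48] -> hit [109/3,38], descend [5, 13]
    N5 x:[110/3,43] y:[37/2,32] z:[63/2,42] -> miss, prune
    N13 x:[109/3,115/3] y:[31,38] z:[37,48] -> hit [37,38], descend [1, 8]
      N1 x:[109/3,115/3] y:[63/2,73/2] z:[37,46] -> miss, prune
      N8 x:[109/3,115/3] y:[31,38] z:[45,48] -> miss, prune
  N12 x:[86/3,37] y:[39/2,38] z:[65/2,97/2] -> hit [65/2,37], descend [3, 7]
    N3 x:[86/3,37] y:[33,38] z:[65/2,44] -> hit [33,37], descend [6, 10]
      N6 x:[34,37] y:[33,38] z:[65/2,85/2] -> hit [34,37] leaf, test {P1@t=34, P20(miss)}
      N10 x:[86/3,104/3] y:[71/2,75/2] z:[37,44] -> miss, prune
    N7 x:[31,36] y:[39/2,69/2] z:[67/2,97/2] -> hit [67/2,69/2], descend [4, 9]
      N4 x:[98/3,36] y:[28,69/2] z:[67/2,43] -> hit [67/2,69/2] leaf, test {P3(miss), P5@t=103/3, P19(miss)}
      N9 x:[31,104/3] y:[39/2,51/2] z:[69/2,97/2] -> miss, prune

Visited [0, 11, 5, 13, 1, 8, 12, 3, 6, 10, 7, 4, 9]. Tests: 13 box, 2 leaf. Nearest: P1.

== RESULT ==
2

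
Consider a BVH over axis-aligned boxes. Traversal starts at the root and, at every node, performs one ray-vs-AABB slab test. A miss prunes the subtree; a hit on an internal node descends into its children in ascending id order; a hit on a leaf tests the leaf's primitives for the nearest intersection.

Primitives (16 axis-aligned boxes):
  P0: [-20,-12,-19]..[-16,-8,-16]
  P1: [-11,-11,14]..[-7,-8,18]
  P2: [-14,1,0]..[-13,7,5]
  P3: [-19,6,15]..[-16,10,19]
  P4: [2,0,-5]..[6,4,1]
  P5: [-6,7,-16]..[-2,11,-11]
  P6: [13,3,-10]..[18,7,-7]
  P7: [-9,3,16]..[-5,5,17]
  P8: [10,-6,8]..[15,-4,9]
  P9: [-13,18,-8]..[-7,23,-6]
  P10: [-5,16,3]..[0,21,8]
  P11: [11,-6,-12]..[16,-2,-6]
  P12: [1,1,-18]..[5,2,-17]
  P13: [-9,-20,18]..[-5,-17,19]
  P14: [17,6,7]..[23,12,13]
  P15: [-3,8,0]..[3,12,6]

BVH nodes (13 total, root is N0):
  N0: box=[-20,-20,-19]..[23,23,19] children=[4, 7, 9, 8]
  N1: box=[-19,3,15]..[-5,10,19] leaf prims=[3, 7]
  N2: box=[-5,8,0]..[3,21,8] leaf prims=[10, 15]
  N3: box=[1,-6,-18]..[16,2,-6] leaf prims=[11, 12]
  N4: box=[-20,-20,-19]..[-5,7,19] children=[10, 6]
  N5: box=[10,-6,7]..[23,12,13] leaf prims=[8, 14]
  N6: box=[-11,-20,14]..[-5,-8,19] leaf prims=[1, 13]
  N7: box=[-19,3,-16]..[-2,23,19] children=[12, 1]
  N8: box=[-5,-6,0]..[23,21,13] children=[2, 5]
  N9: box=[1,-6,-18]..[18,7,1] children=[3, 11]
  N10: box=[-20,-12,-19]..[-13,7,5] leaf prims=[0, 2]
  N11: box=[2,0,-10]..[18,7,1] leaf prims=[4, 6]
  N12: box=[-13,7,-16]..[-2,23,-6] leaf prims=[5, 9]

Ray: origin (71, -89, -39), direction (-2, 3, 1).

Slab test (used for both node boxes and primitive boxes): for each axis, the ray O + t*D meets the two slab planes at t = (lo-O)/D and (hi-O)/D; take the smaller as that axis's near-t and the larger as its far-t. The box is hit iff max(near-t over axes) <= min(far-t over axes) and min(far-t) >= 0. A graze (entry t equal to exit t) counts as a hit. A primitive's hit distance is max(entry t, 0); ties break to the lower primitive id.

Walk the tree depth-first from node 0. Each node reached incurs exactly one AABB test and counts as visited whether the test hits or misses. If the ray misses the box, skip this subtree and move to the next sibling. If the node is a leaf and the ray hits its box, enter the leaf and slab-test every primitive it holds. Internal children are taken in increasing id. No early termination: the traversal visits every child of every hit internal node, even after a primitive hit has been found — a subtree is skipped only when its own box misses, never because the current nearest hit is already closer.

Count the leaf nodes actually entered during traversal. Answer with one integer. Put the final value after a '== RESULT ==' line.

Walk:
N0 x:[24,91/2] y:[23,112/3] z:[20,58] -> hit [24,112/3], descend [4, 7, 8, 9]
  N4 x:[38,91/2] y:[23,32] z:[20,58] -> miss, prune
  N7 x:[73/2,45] y:[92/3,112/3] z:[23,58] -> hit [73/2,112/3], descend [1, 12]
    N1 x:[38,45] y:[92/3,33] z:[54,58] -> miss, prune
    N12 x:[73/2,42] y:[32,112/3] z:[23,33] -> miss, prune
  N8 x:[24,38] y:[83/3,110/3] z:[39,52] -> miss, prune
  N9 x:[53/2,35] y:[83/3,32] z:[21,40] -> hit [83/3,32], descend [3, 11]
    N3 x:[55/2,35] y:[83/3,91/3] z:[21,33] -> hit [83/3,91/3] leaf, test {P11@t=83/3, P12(miss)}
    N11 x:[53/2,69/2] y:[89/3,32] z:[29,40] -> hit [89/3,32] leaf, test {P4(miss), P6(miss)}

order=[0, 4, 7, 1, 12, 8, 9, 3, 11]  |boxes|=9  |leaves|=2  hit=P11

== RESULT ==
2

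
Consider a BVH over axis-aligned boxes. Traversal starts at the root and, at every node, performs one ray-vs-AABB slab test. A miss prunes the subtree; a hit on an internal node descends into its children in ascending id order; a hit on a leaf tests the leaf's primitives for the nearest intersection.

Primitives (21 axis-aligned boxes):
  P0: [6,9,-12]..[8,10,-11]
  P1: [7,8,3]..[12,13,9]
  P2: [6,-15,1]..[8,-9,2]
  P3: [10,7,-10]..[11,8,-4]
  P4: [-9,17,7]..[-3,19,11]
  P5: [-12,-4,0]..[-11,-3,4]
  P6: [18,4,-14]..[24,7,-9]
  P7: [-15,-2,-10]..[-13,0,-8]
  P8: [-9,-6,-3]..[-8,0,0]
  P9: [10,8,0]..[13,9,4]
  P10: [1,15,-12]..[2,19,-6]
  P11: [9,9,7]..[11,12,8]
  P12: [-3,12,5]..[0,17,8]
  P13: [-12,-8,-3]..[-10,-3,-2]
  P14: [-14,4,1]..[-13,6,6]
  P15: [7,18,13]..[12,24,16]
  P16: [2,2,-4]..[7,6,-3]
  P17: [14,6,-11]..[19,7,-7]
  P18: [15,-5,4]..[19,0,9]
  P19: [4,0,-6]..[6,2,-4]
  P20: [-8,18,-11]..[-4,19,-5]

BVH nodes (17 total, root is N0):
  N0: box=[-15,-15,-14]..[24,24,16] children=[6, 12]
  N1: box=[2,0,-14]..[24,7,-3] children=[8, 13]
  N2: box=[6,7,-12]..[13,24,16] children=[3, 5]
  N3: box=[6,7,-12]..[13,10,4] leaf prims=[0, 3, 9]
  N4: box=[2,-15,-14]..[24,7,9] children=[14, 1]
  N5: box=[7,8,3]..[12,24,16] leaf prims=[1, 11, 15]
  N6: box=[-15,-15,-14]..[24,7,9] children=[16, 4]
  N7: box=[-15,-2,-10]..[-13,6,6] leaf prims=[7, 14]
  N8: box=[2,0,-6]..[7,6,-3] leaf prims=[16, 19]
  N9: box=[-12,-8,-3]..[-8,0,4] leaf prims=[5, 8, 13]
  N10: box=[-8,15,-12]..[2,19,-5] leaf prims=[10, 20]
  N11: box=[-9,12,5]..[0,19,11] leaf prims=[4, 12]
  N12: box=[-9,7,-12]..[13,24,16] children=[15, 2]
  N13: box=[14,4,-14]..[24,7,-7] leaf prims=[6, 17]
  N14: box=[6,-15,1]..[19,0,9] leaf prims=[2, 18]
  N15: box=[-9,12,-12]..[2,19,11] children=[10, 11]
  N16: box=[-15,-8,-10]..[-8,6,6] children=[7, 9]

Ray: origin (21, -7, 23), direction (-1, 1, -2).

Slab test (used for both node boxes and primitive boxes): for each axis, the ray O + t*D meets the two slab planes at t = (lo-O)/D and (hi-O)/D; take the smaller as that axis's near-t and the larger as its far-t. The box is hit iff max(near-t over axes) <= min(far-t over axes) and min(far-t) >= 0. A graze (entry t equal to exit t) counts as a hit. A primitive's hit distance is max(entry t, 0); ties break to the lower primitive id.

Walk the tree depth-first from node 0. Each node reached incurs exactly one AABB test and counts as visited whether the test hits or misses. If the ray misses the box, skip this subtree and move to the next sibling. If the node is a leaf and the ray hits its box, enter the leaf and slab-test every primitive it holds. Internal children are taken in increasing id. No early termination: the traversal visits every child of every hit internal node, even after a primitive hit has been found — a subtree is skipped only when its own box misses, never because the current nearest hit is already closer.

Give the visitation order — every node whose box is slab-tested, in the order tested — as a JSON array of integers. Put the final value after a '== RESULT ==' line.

Trace the traversal:
N0 x:[-3,36] y:[-8,31] z:[7/2,37/2] -> hit [7/2,37/2], descend [6, 12]
  N6 x:[-3,36] y:[-8,14] z:[7,37/2] -> hit [7,14], descend [4, 16]
    N4 x:[-3,19] y:[-8,14] z:[7,37/2] -> hit [7,14], descend [1, 14]
      N1 x:[-3,19] y:[7,14] z:[13,37/2] -> hit [13,14], descend [8, 13]
        N8 x:[14,19] y:[7,13] z:[13,29/2] -> miss, prune
        N13 x:[-3,7] y:[11,14] z:[15,37/2] -> miss, prune
      N14 x:[2,15] y:[-8,7] z:[7,11] -> hit [7,7] leaf, test {P2(miss), P18(miss)}
    N16 x:[29,36] y:[-1,13] z:[17/2,33/2] -> miss, prune
  N12 x:[8,30] y:[14,31] z:[7/2,35/2] -> hit [14,35/2], descend [2, 15]
    N2 x:[8,15] y:[14,31] z:[7/2,35/2] -> hit [14,15], descend [3, 5]
      N3 x:[8,15] y:[14,17] z:[19/2,35/2] -> hit [14,15] leaf, test {P0(miss), P3(miss), P9(miss)}
      N5 x:[9,14] y:[15,31] z:[7/2,10] -> miss, prune
    N15 x:[19,30] y:[19,26] z:[6,35/2] -> miss, prune

order=[0, 6, 4, 1, 8, 13, 14, 16, 12, 2, 3, 5, 15]  |boxes|=13  |leaves|=2  hit=miss

== RESULT ==
[0, 6, 4, 1, 8, 13, 14, 16, 12, 2, 3, 5, 15]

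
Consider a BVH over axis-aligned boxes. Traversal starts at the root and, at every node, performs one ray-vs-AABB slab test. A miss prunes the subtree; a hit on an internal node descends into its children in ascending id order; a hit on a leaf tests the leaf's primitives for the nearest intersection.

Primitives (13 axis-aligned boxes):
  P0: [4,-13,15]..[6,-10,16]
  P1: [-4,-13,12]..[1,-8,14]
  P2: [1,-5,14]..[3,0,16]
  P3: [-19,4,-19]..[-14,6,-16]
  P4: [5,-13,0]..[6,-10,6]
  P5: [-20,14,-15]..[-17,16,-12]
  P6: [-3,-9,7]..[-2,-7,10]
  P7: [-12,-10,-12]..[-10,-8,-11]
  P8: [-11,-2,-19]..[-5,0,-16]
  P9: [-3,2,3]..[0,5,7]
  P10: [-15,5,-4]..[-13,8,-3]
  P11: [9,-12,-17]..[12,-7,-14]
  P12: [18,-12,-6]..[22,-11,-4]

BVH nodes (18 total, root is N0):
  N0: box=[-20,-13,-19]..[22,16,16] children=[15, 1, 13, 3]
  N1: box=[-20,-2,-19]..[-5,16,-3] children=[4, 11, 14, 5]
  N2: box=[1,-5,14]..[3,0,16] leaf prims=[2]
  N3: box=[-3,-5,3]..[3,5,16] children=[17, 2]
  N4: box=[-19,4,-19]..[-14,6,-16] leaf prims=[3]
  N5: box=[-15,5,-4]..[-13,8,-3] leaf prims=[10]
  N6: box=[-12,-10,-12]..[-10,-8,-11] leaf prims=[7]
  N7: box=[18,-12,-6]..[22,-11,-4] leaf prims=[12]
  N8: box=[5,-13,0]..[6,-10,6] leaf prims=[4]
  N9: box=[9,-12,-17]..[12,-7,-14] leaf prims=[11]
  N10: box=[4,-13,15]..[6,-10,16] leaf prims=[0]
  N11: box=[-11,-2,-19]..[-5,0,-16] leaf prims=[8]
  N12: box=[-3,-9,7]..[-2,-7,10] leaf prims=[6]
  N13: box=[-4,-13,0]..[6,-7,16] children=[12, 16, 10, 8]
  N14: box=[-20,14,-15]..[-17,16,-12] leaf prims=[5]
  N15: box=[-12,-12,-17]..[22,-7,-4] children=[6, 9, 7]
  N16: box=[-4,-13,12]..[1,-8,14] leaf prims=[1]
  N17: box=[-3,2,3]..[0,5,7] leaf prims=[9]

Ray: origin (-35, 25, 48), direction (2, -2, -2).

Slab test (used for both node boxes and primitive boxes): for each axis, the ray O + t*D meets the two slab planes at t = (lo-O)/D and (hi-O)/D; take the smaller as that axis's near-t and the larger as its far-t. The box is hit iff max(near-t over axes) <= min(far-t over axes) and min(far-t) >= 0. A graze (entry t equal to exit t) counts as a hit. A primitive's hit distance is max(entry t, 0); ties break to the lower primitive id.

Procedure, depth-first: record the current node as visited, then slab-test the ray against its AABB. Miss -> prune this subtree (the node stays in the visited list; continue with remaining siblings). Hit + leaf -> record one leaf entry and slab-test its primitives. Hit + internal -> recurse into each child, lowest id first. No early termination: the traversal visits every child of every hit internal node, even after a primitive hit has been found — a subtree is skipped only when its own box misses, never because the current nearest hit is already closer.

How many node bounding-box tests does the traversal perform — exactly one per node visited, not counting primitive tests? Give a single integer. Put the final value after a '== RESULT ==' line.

Traverse from the root:
N0 x:[15/2,57/2] y:[9/2,19] z:[16,67/2] -> hit [16,19], descend [1, 3, 13, 15]
  N1 x:[15/2,15] y:[9/2,27/2] z:[51/2,67/2] -> miss, prune
  N3 x:[16,19] y:[10,15] z:[16,45/2] -> miss, prune
  N13 x:[31/2,41/2] y:[16,19] z:[16,24] -> hit [16,19], descend [8, 10, 12, 16]
    N8 x:[20,41/2] y:[35/2,19] z:[21,24] -> miss, prune
    N10 x:[39/2,41/2] y:[35/2,19] z:[16,33/2] -> miss, prune
    N12 x:[16,33/2] y:[16,17] z:[19,41/2] -> miss, prune
    N16 x:[31/2,18] y:[33/2,19] z:[17,18] -> hit [17,18] leaf, test {P1@t=17}
  N15 x:[23/2,57/2] y:[16,37/2] z:[26,65/2] -> miss, prune

Visited [0, 1, 3, 13, 8, 10, 12, 16, 15]. Tests: 9 box, 1 leaf. Nearest: P1.

== RESULT ==
9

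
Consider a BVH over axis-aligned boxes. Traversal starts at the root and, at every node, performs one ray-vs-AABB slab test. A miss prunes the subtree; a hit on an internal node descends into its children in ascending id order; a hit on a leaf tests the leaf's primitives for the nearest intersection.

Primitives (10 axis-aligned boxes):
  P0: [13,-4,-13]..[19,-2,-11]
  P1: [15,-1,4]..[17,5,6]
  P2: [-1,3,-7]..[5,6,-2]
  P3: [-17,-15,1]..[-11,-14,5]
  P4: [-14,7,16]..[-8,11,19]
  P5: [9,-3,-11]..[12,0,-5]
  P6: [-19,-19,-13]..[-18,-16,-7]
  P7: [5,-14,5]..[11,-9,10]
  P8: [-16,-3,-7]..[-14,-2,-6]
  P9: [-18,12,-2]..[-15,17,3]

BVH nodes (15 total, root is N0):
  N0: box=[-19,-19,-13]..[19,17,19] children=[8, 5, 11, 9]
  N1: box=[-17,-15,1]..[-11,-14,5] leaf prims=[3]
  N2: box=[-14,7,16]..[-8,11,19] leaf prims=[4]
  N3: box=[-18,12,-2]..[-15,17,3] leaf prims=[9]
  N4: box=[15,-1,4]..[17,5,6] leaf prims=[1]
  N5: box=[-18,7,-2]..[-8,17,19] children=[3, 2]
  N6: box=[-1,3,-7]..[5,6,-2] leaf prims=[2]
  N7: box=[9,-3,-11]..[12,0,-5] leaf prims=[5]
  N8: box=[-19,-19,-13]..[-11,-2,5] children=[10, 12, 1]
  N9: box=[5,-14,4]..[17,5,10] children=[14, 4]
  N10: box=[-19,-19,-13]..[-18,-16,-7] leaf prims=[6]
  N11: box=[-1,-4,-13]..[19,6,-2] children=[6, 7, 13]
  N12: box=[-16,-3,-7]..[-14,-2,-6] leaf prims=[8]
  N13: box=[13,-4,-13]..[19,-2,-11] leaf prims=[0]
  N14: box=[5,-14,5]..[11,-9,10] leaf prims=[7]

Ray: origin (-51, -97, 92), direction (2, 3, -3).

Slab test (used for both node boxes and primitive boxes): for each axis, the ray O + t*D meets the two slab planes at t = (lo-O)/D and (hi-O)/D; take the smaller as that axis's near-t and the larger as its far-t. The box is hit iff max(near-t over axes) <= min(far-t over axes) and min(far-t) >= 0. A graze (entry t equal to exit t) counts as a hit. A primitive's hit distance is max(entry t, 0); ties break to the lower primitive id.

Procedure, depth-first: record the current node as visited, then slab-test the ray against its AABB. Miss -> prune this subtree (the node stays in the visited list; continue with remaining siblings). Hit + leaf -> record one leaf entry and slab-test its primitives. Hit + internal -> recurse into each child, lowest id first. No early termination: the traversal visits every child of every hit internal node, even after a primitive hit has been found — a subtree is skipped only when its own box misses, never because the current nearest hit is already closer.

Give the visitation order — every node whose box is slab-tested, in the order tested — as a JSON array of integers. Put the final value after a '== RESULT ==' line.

Traverse from the root:
N0 x:[16,35] y:[26,38] z:[73/3,35] -> hit [26,35], descend [5, 8, 9, 11]
  N5 x:[33/2,43/2] y:[104/3,38] z:[73/3,94/3] -> miss, prune
  N8 x:[16,20] y:[26,95/3] z:[29,35] -> miss, prune
  N9 x:[28,34] y:[83/3,34] z:[82/3,88/3] -> hit [28,88/3], descend [4, 14]
    N4 x:[33,34] y:[32,34] z:[86/3,88/3] -> miss, prune
    N14 x:[28,31] y:[83/3,88/3] z:[82/3,29] -> hit [28,29] leaf, test {P7@t=28}
  N11 x:[25,35] y:[31,103/3] z:[94/3,35] -> hit [94/3,103/3], descend [6, 7, 13]
    N6 x:[25,28] y:[100/3,103/3] z:[94/3,33] -> miss, prune
    N7 x:[30,63/2] y:[94/3,97/3] z:[97/3,103/3] -> miss, prune
    N13 x:[32,35] y:[31,95/3] z:[103/3,35] -> miss, prune

10 AABB tests over nodes [0, 5, 8, 9, 4, 14, 11, 6, 7, 13]; 1 leaf entered; closest P7.

== RESULT ==
[0, 5, 8, 9, 4, 14, 11, 6, 7, 13]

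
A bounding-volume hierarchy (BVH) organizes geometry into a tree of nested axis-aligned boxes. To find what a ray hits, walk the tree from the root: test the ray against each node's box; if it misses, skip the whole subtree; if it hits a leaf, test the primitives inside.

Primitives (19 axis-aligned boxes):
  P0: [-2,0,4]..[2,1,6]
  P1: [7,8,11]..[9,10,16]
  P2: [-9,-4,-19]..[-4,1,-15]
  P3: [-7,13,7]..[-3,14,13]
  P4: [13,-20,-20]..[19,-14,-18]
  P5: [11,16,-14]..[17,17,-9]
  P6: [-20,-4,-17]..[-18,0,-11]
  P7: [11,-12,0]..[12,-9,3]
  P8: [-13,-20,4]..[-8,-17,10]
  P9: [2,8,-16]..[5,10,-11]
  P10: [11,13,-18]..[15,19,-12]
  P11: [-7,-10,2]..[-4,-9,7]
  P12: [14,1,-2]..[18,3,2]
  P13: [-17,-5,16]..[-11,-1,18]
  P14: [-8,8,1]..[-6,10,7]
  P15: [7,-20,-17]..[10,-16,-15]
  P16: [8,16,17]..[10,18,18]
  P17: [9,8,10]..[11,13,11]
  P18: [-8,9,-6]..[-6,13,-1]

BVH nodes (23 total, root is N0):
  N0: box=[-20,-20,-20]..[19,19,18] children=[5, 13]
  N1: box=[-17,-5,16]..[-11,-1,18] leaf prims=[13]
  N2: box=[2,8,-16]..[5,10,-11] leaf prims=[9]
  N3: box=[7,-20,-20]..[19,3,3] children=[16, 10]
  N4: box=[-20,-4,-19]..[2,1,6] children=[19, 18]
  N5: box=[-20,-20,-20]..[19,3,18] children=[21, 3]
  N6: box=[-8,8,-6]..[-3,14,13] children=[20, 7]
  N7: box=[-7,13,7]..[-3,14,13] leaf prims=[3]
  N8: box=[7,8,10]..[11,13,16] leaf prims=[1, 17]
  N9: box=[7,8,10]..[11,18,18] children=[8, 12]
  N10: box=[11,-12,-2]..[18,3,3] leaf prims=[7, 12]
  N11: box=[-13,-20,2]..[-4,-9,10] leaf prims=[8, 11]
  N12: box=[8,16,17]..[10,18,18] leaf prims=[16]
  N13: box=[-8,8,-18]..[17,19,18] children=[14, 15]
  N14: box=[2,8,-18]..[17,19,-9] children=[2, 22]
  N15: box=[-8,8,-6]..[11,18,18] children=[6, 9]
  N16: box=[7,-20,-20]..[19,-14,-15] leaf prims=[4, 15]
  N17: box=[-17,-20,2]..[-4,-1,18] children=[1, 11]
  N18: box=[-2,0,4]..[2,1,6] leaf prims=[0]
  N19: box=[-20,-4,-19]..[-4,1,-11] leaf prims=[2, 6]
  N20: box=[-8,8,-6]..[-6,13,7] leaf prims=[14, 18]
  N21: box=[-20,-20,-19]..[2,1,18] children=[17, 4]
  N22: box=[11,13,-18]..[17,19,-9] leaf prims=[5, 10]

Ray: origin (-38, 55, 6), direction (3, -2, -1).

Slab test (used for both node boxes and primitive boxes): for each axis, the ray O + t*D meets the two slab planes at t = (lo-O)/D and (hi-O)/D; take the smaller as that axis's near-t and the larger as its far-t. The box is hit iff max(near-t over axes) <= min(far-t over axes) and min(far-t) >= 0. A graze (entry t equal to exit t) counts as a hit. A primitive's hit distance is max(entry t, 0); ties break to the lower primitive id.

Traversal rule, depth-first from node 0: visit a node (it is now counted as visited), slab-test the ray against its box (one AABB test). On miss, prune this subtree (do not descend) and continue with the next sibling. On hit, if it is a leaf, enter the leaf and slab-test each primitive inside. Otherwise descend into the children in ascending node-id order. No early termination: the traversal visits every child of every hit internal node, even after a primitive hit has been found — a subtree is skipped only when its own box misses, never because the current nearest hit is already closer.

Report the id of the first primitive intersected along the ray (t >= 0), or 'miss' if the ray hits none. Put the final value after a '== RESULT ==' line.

Traverse from the root:
N0 x:[6,19] y:[18,75/2] z:[-12,26] -> hit [18,19], descend [5, 13]
  N5 x:[6,19] y:[26,75/2] z:[-12,26] -> miss, prune
  N13 x:[10,55/3] y:[18,47/2] z:[-12,24] -> hit [18,55/3], descend [14, 15]
    N14 x:[40/3,55/3] y:[18,47/2] z:[15,24] -> hit [18,55/3], descend [2, 22]
      N2 x:[40/3,43/3] y:[45/2,47/2] z:[17,22] -> miss, prune
      N22 x:[49/3,55/3] y:[18,21] z:[15,24] -> hit [18,55/3] leaf, test {P5(miss), P10(miss)}
    N15 x:[10,49/3] y:[37/2,47/2] z:[-12,12] -> miss, prune

order=[0, 5, 13, 14, 2, 22, 15]  |boxes|=7  |leaves|=1  hit=miss

== RESULT ==
miss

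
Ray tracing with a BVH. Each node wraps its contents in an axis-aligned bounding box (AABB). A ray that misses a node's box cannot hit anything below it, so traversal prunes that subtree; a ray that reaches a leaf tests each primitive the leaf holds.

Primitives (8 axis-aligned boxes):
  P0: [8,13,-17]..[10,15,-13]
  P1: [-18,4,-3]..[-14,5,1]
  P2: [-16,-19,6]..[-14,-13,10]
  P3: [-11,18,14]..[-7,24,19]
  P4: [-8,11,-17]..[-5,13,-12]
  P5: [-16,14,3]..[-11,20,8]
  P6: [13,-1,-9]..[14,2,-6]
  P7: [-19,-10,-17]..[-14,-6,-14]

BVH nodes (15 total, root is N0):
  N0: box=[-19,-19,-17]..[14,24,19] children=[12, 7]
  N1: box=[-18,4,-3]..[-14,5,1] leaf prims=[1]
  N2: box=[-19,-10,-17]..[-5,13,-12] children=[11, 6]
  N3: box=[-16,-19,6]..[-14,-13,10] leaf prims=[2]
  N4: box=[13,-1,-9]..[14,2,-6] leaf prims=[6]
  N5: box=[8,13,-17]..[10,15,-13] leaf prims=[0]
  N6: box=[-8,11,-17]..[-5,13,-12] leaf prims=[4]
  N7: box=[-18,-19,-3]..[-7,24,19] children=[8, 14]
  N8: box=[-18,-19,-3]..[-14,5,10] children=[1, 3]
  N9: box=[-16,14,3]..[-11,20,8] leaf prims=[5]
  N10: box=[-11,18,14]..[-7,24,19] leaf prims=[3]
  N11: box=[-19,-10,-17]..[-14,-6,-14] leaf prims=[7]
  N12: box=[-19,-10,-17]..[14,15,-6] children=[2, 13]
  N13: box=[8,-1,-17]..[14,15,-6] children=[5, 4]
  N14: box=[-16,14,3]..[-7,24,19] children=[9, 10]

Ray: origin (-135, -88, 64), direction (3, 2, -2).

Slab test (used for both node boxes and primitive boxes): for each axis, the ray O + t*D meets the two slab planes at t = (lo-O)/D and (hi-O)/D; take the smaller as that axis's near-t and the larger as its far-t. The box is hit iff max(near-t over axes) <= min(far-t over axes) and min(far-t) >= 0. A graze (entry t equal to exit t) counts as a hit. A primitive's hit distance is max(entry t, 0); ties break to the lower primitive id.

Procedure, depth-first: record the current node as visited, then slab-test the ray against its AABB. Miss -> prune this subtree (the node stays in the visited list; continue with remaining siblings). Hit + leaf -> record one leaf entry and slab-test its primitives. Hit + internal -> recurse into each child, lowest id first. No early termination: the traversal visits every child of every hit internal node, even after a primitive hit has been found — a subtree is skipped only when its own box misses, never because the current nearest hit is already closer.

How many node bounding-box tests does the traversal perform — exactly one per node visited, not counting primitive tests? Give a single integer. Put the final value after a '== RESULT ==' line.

Trace the traversal:
N0 x:[116/3,149/3] y:[69/2,56] z:[45/2,81/2] -> hit [116/3,81/2], descend [7, 12]
  N7 x:[39,128/3] y:[69/2,56] z:[45/2,67/2] -> miss, prune
  N12 x:[116/3,149/3] y:[39,103/2] z:[35,81/2] -> hit [39,81/2], descend [2, 13]
    N2 x:[116/3,130/3] y:[39,101/2] z:[38,81/2] -> hit [39,81/2], descend [6, 11]
      N6 x:[127/3,130/3] y:[99/2,101/2] z:[38,81/2] -> miss, prune
      N11 x:[116/3,121/3] y:[39,41] z:[39,81/2] -> hit [39,121/3] leaf, test {P7@t=39}
    N13 x:[143/3,149/3] y:[87/2,103/2] z:[35,81/2] -> miss, prune

order=[0, 7, 12, 2, 6, 11, 13]  |boxes|=7  |leaves|=1  hit=P7

== RESULT ==
7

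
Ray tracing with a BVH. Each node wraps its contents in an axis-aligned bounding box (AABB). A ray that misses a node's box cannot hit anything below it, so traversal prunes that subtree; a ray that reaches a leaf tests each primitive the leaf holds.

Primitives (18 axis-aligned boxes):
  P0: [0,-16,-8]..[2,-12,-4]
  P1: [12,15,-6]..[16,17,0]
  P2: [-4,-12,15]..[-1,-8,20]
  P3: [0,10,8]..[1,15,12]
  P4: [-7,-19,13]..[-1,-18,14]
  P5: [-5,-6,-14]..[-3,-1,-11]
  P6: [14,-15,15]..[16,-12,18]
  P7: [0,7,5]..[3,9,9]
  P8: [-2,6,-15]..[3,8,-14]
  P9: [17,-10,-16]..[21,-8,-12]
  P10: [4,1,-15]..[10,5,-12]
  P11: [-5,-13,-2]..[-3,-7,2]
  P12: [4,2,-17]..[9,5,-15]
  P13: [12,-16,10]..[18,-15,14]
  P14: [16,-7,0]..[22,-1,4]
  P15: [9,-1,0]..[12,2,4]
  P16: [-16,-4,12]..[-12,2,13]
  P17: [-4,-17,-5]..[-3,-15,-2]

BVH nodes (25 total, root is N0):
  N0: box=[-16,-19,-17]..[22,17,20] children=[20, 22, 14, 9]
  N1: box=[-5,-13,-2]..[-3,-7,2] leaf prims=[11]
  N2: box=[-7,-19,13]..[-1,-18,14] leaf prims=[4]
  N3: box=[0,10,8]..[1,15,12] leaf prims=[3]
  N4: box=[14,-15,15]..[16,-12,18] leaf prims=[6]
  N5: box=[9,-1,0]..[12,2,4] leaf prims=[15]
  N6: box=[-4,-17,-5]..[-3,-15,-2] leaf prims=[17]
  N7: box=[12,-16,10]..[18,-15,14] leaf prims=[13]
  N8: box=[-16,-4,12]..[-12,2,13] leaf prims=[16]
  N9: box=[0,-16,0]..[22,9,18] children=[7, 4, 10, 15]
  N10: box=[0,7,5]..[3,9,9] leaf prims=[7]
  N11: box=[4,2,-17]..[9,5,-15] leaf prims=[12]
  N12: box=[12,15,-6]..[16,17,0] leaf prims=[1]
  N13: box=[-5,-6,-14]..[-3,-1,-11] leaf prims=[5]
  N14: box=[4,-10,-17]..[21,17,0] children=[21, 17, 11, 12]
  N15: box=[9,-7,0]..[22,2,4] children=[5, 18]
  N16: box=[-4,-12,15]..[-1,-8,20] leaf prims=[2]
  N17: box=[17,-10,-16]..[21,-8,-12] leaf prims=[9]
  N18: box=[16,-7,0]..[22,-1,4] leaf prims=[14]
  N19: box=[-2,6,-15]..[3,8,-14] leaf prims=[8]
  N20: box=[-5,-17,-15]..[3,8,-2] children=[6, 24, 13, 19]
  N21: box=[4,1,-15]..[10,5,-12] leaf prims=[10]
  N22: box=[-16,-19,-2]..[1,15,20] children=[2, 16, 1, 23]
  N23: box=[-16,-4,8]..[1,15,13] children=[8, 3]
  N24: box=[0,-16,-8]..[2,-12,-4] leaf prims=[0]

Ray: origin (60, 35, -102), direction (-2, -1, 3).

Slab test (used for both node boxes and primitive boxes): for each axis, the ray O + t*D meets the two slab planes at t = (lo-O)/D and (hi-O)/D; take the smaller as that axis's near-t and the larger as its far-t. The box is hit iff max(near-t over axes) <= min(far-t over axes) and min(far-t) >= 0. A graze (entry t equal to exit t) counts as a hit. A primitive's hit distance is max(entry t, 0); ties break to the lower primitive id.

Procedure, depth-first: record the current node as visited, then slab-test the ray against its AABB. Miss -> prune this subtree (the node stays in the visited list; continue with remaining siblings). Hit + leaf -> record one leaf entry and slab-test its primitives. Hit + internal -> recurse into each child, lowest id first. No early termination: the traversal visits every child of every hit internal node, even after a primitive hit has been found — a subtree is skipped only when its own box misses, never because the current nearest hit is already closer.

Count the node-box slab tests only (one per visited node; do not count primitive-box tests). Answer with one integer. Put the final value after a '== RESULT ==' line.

Walk:
N0 x:[19,38] y:[18,54] z:[85/3,122/3] -> hit [85/3,38], descend [9, 14, 20, 22]
  N9 x:[19,30] y:[26,51] z:[34,40] -> miss, prune
  N14 x:[39/2,28] y:[18,45] z:[85/3,34] -> miss, prune
  N20 x:[57/2,65/2] y:[27,52] z:[29,100/3] -> hit [29,65/2], descend [6, 13, 19, 24]
    N6 x:[63/2,32] y:[50,52] z:[97/3,100/3] -> miss, prune
    N13 x:[63/2,65/2] y:[36,41] z:[88/3,91/3] -> miss, prune
    N19 x:[57/2,31] y:[27,29] z:[29,88/3] -> hit [29,29] leaf, test {P8@t=29}
    N24 x:[29,30] y:[47,51] z:[94/3,98/3] -> miss, prune
  N22 x:[59/2,38] y:[20,54] z:[100/3,122/3] -> hit [100/3,38], descend [1, 2, 16, 23]
    N1 x:[63/2,65/2] y:[42,48] z:[100/3,104/3] -> miss, prune
    N2 x:[61/2,67/2] y:[53,54] z:[115/3,116/3] -> miss, prune
    N16 x:[61/2,32] y:[43,47] z:[39,122/3] -> miss, prune
    N23 x:[59/2,38] y:[20,39] z:[110/3,115/3] -> hit [110/3,38], descend [3, 8]
      N3 x:[59/2,30] y:[20,25] z:[110/3,38] -> miss, prune
      N8 x:[36,38] y:[33,39] z:[38,115/3] -> hit [38,38] leaf, test {P16@t=38}

Visited [0, 9, 14, 20, 6, 13, 19, 24, 22, 1, 2, 16, 23, 3, 8]. Tests: 15 box, 2 leaf. Nearest: P8.

== RESULT ==
15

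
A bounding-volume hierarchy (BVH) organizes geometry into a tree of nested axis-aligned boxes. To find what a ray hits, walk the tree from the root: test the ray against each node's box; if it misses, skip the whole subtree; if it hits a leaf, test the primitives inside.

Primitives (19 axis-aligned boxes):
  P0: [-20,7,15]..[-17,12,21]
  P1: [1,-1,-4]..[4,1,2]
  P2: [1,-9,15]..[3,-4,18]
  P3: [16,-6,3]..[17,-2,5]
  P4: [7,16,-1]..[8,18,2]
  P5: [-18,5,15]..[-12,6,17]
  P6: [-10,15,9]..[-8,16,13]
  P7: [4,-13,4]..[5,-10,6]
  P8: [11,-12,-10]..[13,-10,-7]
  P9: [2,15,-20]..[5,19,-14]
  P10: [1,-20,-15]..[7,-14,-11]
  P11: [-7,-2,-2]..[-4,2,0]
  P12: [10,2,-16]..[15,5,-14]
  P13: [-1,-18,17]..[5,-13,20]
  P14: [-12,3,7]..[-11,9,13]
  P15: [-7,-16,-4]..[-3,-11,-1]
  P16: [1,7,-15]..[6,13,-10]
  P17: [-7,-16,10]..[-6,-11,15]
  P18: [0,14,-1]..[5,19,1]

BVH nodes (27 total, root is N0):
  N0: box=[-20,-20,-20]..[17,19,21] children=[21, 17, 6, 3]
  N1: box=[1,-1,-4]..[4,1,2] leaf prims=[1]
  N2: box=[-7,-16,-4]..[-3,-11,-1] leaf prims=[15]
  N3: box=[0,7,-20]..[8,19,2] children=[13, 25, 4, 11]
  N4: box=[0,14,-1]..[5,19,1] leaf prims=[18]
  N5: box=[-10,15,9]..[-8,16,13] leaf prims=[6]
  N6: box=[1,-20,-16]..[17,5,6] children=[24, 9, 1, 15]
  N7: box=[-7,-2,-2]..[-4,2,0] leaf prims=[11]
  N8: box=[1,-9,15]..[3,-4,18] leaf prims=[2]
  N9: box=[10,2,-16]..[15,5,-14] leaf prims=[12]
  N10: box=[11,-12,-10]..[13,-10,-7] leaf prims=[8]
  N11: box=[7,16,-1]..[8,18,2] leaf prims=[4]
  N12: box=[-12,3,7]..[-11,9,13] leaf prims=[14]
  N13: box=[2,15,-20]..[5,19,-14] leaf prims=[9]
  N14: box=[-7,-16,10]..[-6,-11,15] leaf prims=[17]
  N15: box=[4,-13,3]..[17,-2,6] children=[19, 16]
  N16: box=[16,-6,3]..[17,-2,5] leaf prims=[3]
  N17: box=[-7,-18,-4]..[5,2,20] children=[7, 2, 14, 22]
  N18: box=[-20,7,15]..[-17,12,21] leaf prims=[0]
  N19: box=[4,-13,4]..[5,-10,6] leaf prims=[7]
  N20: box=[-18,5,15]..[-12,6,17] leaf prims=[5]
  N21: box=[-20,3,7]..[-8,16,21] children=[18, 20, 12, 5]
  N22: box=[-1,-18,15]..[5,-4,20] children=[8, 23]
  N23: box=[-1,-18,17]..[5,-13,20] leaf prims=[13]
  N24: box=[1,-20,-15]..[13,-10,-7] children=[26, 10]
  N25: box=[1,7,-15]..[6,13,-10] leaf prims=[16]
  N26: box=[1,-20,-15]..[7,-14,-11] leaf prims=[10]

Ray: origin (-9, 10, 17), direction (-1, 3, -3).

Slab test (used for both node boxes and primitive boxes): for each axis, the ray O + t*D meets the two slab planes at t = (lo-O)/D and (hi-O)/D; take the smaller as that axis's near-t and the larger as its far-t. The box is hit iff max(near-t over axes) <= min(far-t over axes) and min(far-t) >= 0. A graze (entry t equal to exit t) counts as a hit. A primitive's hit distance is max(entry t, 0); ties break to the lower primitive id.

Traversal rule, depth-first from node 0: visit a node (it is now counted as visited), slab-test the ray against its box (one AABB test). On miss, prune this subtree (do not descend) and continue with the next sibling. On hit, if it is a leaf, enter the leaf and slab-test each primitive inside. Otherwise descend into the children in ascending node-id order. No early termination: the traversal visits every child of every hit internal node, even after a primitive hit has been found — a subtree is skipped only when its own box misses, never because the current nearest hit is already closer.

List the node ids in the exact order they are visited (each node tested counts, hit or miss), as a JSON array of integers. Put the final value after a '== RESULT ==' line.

Traverse from the root:
N0 x:[-26,11] y:[-10,3] z:[-4/3,37/3] -> hit [-4/3,3], descend [3, 6, 17, 21]
  N3 x:[-17,-9] y:[-1,3] z:[5,37/3] -> miss, prune
  N6 x:[-26,-10] y:[-10,-5/3] z:[11/3,11] -> miss, prune
  N17 x:[-14,-2] y:[-28/3,-8/3] z:[-1,7] -> miss, prune
  N21 x:[-1,11] y:[-7/3,2] z:[-4/3,10/3] -> hit [-1,2], descend [5, 12, 18, 20]
    N5 x:[-1,1] y:[5/3,2] z:[4/3,8/3] -> miss, prune
    N12 x:[2,3] y:[-7/3,-1/3] z:[4/3,10/3] -> miss, prune
    N18 x:[8,11] y:[-1,2/3] z:[-4/3,2/3] -> miss, prune
    N20 x:[3,9] y:[-5/3,-4/3] z:[0,2/3] -> miss, prune

Summary -> nodes [0, 3, 6, 17, 21, 5, 12, 18, 20]; box-tests=9; leaf-entries=0; first=miss

== RESULT ==
[0, 3, 6, 17, 21, 5, 12, 18, 20]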